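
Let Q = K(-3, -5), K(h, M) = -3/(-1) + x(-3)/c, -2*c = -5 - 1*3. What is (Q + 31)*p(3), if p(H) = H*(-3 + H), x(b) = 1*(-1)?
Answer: 0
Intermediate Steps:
x(b) = -1
c = 4 (c = -(-5 - 1*3)/2 = -(-5 - 3)/2 = -1/2*(-8) = 4)
K(h, M) = 11/4 (K(h, M) = -3/(-1) - 1/4 = -3*(-1) - 1*1/4 = 3 - 1/4 = 11/4)
Q = 11/4 ≈ 2.7500
(Q + 31)*p(3) = (11/4 + 31)*(3*(-3 + 3)) = 135*(3*0)/4 = (135/4)*0 = 0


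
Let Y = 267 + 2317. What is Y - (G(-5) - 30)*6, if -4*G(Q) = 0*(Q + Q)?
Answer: 2764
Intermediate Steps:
Y = 2584
G(Q) = 0 (G(Q) = -0*(Q + Q) = -0*2*Q = -1/4*0 = 0)
Y - (G(-5) - 30)*6 = 2584 - (0 - 30)*6 = 2584 - (-30)*6 = 2584 - 1*(-180) = 2584 + 180 = 2764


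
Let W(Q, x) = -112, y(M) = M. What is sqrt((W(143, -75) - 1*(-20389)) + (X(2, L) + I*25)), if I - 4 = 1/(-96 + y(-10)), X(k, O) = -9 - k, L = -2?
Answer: sqrt(228829726)/106 ≈ 142.71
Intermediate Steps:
I = 423/106 (I = 4 + 1/(-96 - 10) = 4 + 1/(-106) = 4 - 1/106 = 423/106 ≈ 3.9906)
sqrt((W(143, -75) - 1*(-20389)) + (X(2, L) + I*25)) = sqrt((-112 - 1*(-20389)) + ((-9 - 1*2) + (423/106)*25)) = sqrt((-112 + 20389) + ((-9 - 2) + 10575/106)) = sqrt(20277 + (-11 + 10575/106)) = sqrt(20277 + 9409/106) = sqrt(2158771/106) = sqrt(228829726)/106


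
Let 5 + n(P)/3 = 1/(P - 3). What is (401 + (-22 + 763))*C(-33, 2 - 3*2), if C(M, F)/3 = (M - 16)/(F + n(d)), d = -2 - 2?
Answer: 587559/68 ≈ 8640.6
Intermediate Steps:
d = -4
n(P) = -15 + 3/(-3 + P) (n(P) = -15 + 3/(P - 3) = -15 + 3/(-3 + P))
C(M, F) = 3*(-16 + M)/(-108/7 + F) (C(M, F) = 3*((M - 16)/(F + 3*(16 - 5*(-4))/(-3 - 4))) = 3*((-16 + M)/(F + 3*(16 + 20)/(-7))) = 3*((-16 + M)/(F + 3*(-⅐)*36)) = 3*((-16 + M)/(F - 108/7)) = 3*((-16 + M)/(-108/7 + F)) = 3*(-16 + M)/(-108/7 + F))
(401 + (-22 + 763))*C(-33, 2 - 3*2) = (401 + (-22 + 763))*(21*(-16 - 33)/(-108 + 7*(2 - 3*2))) = (401 + 741)*(21*(-49)/(-108 + 7*(2 - 6))) = 1142*(21*(-49)/(-108 + 7*(-4))) = 1142*(21*(-49)/(-108 - 28)) = 1142*(21*(-49)/(-136)) = 1142*(21*(-1/136)*(-49)) = 1142*(1029/136) = 587559/68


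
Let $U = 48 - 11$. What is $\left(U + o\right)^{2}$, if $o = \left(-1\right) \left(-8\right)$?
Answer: $2025$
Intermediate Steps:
$o = 8$
$U = 37$
$\left(U + o\right)^{2} = \left(37 + 8\right)^{2} = 45^{2} = 2025$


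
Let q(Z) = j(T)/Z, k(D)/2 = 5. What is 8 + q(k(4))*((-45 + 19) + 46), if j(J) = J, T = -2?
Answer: 4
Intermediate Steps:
k(D) = 10 (k(D) = 2*5 = 10)
q(Z) = -2/Z
8 + q(k(4))*((-45 + 19) + 46) = 8 + (-2/10)*((-45 + 19) + 46) = 8 + (-2*⅒)*(-26 + 46) = 8 - ⅕*20 = 8 - 4 = 4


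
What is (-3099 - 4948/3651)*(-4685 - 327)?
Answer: 56732817764/3651 ≈ 1.5539e+7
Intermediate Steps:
(-3099 - 4948/3651)*(-4685 - 327) = (-3099 - 4948*1/3651)*(-5012) = (-3099 - 4948/3651)*(-5012) = -11319397/3651*(-5012) = 56732817764/3651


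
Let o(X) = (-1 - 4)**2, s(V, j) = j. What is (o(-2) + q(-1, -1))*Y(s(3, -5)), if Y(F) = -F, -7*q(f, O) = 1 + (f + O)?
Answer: 880/7 ≈ 125.71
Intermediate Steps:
o(X) = 25 (o(X) = (-5)**2 = 25)
q(f, O) = -1/7 - O/7 - f/7 (q(f, O) = -(1 + (f + O))/7 = -(1 + (O + f))/7 = -(1 + O + f)/7 = -1/7 - O/7 - f/7)
(o(-2) + q(-1, -1))*Y(s(3, -5)) = (25 + (-1/7 - 1/7*(-1) - 1/7*(-1)))*(-1*(-5)) = (25 + (-1/7 + 1/7 + 1/7))*5 = (25 + 1/7)*5 = (176/7)*5 = 880/7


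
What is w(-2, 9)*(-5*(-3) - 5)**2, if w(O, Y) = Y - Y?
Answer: 0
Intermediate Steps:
w(O, Y) = 0
w(-2, 9)*(-5*(-3) - 5)**2 = 0*(-5*(-3) - 5)**2 = 0*(15 - 5)**2 = 0*10**2 = 0*100 = 0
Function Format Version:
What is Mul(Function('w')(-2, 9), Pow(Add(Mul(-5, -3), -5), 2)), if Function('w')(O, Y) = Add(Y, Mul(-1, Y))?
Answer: 0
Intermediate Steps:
Function('w')(O, Y) = 0
Mul(Function('w')(-2, 9), Pow(Add(Mul(-5, -3), -5), 2)) = Mul(0, Pow(Add(Mul(-5, -3), -5), 2)) = Mul(0, Pow(Add(15, -5), 2)) = Mul(0, Pow(10, 2)) = Mul(0, 100) = 0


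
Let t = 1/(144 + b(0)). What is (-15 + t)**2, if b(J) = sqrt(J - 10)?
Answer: (-4659031*I + 64770*sqrt(10))/(2*(-10363*I + 144*sqrt(10))) ≈ 224.79 + 0.0045707*I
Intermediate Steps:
b(J) = sqrt(-10 + J)
t = 1/(144 + I*sqrt(10)) (t = 1/(144 + sqrt(-10 + 0)) = 1/(144 + sqrt(-10)) = 1/(144 + I*sqrt(10)) ≈ 0.0069411 - 0.00015243*I)
(-15 + t)**2 = (-15 + (72/10373 - I*sqrt(10)/20746))**2 = (-155523/10373 - I*sqrt(10)/20746)**2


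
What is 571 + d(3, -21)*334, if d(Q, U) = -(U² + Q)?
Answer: -147725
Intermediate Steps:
d(Q, U) = -Q - U² (d(Q, U) = -(Q + U²) = -Q - U²)
571 + d(3, -21)*334 = 571 + (-1*3 - 1*(-21)²)*334 = 571 + (-3 - 1*441)*334 = 571 + (-3 - 441)*334 = 571 - 444*334 = 571 - 148296 = -147725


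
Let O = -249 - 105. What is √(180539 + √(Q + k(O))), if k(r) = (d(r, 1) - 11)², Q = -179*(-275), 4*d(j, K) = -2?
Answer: √(722156 + 2*√197429)/2 ≈ 425.16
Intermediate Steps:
d(j, K) = -½ (d(j, K) = (¼)*(-2) = -½)
O = -354
Q = 49225
k(r) = 529/4 (k(r) = (-½ - 11)² = (-23/2)² = 529/4)
√(180539 + √(Q + k(O))) = √(180539 + √(49225 + 529/4)) = √(180539 + √(197429/4)) = √(180539 + √197429/2)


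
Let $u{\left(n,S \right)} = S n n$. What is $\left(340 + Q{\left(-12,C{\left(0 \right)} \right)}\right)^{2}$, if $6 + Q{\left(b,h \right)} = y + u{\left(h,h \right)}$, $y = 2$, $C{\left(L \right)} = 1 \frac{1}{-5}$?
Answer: $\frac{1763916001}{15625} \approx 1.1289 \cdot 10^{5}$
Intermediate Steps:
$C{\left(L \right)} = - \frac{1}{5}$ ($C{\left(L \right)} = 1 \left(- \frac{1}{5}\right) = - \frac{1}{5}$)
$u{\left(n,S \right)} = S n^{2}$
$Q{\left(b,h \right)} = -4 + h^{3}$ ($Q{\left(b,h \right)} = -6 + \left(2 + h h^{2}\right) = -6 + \left(2 + h^{3}\right) = -4 + h^{3}$)
$\left(340 + Q{\left(-12,C{\left(0 \right)} \right)}\right)^{2} = \left(340 - \left(4 - \left(- \frac{1}{5}\right)^{3}\right)\right)^{2} = \left(340 - \frac{501}{125}\right)^{2} = \left(\frac{41999}{125}\right)^{2} = \frac{1763916001}{15625}$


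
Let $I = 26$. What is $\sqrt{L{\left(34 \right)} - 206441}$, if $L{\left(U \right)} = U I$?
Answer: $i \sqrt{205557} \approx 453.38 i$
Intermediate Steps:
$L{\left(U \right)} = 26 U$ ($L{\left(U \right)} = U 26 = 26 U$)
$\sqrt{L{\left(34 \right)} - 206441} = \sqrt{26 \cdot 34 - 206441} = \sqrt{884 - 206441} = \sqrt{-205557} = i \sqrt{205557}$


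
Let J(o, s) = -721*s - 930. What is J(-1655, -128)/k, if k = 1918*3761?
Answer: 45679/3606799 ≈ 0.012665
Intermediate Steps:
J(o, s) = -930 - 721*s
k = 7213598
J(-1655, -128)/k = (-930 - 721*(-128))/7213598 = (-930 + 92288)*(1/7213598) = 91358*(1/7213598) = 45679/3606799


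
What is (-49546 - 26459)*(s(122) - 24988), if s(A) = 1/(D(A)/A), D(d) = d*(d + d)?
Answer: 463407881355/244 ≈ 1.8992e+9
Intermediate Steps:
D(d) = 2*d**2 (D(d) = d*(2*d) = 2*d**2)
s(A) = 1/(2*A) (s(A) = 1/((2*A**2)/A) = 1/(2*A))
(-49546 - 26459)*(s(122) - 24988) = (-49546 - 26459)*((1/2)/122 - 24988) = -76005*((1/2)*(1/122) - 24988) = -76005*(1/244 - 24988) = -76005*(-6097071/244) = 463407881355/244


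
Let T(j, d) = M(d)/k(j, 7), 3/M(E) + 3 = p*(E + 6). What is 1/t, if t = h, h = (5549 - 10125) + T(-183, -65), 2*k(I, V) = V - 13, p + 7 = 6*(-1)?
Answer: -764/3496065 ≈ -0.00021853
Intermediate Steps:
p = -13 (p = -7 + 6*(-1) = -7 - 6 = -13)
k(I, V) = -13/2 + V/2 (k(I, V) = (V - 13)/2 = (-13 + V)/2 = -13/2 + V/2)
M(E) = 3/(-81 - 13*E) (M(E) = 3/(-3 - 13*(E + 6)) = 3/(-3 - 13*(6 + E)) = 3/(-3 + (-78 - 13*E)) = 3/(-81 - 13*E))
T(j, d) = -1/(-81 - 13*d) (T(j, d) = (3/(-81 - 13*d))/(-13/2 + (1/2)*7) = (3/(-81 - 13*d))/(-13/2 + 7/2) = (3/(-81 - 13*d))/(-3) = (3/(-81 - 13*d))*(-1/3) = -1/(-81 - 13*d))
h = -3496065/764 (h = (5549 - 10125) + 1/(81 + 13*(-65)) = -4576 + 1/(81 - 845) = -4576 + 1/(-764) = -4576 - 1/764 = -3496065/764 ≈ -4576.0)
t = -3496065/764 ≈ -4576.0
1/t = 1/(-3496065/764) = -764/3496065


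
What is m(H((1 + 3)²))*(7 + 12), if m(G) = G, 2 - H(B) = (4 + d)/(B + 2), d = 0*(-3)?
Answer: 304/9 ≈ 33.778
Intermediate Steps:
d = 0
H(B) = 2 - 4/(2 + B) (H(B) = 2 - (4 + 0)/(B + 2) = 2 - 4/(2 + B))
m(H((1 + 3)²))*(7 + 12) = (2*(1 + 3)²/(2 + (1 + 3)²))*(7 + 12) = (2*4²/(2 + 4²))*19 = (2*16/(2 + 16))*19 = (2*16/18)*19 = (2*16*(1/18))*19 = (16/9)*19 = 304/9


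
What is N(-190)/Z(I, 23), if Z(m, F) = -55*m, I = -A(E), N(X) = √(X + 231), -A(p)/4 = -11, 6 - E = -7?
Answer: √41/2420 ≈ 0.0026459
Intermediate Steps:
E = 13 (E = 6 - 1*(-7) = 6 + 7 = 13)
A(p) = 44 (A(p) = -4*(-11) = 44)
N(X) = √(231 + X)
I = -44 (I = -1*44 = -44)
N(-190)/Z(I, 23) = √(231 - 190)/((-55*(-44))) = √41/2420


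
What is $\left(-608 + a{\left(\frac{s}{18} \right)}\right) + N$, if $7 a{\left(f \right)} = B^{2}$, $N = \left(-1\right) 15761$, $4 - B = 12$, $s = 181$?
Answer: $- \frac{114519}{7} \approx -16360.0$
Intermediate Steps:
$B = -8$ ($B = 4 - 12 = -8$)
$N = -15761$
$a{\left(f \right)} = \frac{64}{7}$ ($a{\left(f \right)} = \frac{\left(-8\right)^{2}}{7} = \frac{1}{7} \cdot 64 = \frac{64}{7}$)
$\left(-608 + a{\left(\frac{s}{18} \right)}\right) + N = \left(-608 + \frac{64}{7}\right) - 15761 = - \frac{4192}{7} - 15761 = - \frac{114519}{7}$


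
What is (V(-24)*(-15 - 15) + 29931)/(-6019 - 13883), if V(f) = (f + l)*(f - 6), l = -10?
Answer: 223/6634 ≈ 0.033615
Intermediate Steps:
V(f) = (-10 + f)*(-6 + f) (V(f) = (f - 10)*(f - 6) = (-10 + f)*(-6 + f))
(V(-24)*(-15 - 15) + 29931)/(-6019 - 13883) = ((60 + (-24)² - 16*(-24))*(-15 - 15) + 29931)/(-6019 - 13883) = ((60 + 576 + 384)*(-30) + 29931)/(-19902) = (1020*(-30) + 29931)*(-1/19902) = (-30600 + 29931)*(-1/19902) = -669*(-1/19902) = 223/6634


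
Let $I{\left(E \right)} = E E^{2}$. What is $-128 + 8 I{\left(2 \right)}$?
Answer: $-64$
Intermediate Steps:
$I{\left(E \right)} = E^{3}$
$-128 + 8 I{\left(2 \right)} = -128 + 8 \cdot 2^{3} = -128 + 8 \cdot 8 = -128 + 64 = -64$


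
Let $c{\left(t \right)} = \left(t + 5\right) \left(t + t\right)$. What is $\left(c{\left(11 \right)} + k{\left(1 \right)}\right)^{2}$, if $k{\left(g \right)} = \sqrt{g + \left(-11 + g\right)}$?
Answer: $123895 + 2112 i \approx 1.239 \cdot 10^{5} + 2112.0 i$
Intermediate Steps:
$c{\left(t \right)} = 2 t \left(5 + t\right)$ ($c{\left(t \right)} = \left(5 + t\right) 2 t = 2 t \left(5 + t\right)$)
$k{\left(g \right)} = \sqrt{-11 + 2 g}$
$\left(c{\left(11 \right)} + k{\left(1 \right)}\right)^{2} = \left(2 \cdot 11 \left(5 + 11\right) + \sqrt{-11 + 2 \cdot 1}\right)^{2} = \left(2 \cdot 11 \cdot 16 + \sqrt{-11 + 2}\right)^{2} = \left(352 + \sqrt{-9}\right)^{2} = \left(352 + 3 i\right)^{2}$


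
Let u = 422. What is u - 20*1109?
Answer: -21758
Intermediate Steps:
u - 20*1109 = 422 - 20*1109 = 422 - 22180 = -21758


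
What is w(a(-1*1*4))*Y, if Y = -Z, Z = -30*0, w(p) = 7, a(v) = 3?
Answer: 0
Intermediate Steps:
Z = 0
Y = 0 (Y = -1*0 = 0)
w(a(-1*1*4))*Y = 7*0 = 0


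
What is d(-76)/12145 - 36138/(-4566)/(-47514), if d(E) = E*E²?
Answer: -15872634959639/439140780330 ≈ -36.145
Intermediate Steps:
d(E) = E³
d(-76)/12145 - 36138/(-4566)/(-47514) = (-76)³/12145 - 36138/(-4566)/(-47514) = -438976*1/12145 - 36138*(-1/4566)*(-1/47514) = -438976/12145 + (6023/761)*(-1/47514) = -438976/12145 - 6023/36158154 = -15872634959639/439140780330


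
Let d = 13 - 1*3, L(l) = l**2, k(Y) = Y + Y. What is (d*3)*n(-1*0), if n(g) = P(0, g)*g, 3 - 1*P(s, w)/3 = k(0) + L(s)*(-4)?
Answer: 0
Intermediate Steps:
k(Y) = 2*Y
P(s, w) = 9 + 12*s**2 (P(s, w) = 9 - 3*(2*0 + s**2*(-4)) = 9 - 3*(0 - 4*s**2) = 9 - (-12)*s**2 = 9 + 12*s**2)
d = 10 (d = 13 - 3 = 10)
n(g) = 9*g (n(g) = (9 + 12*0**2)*g = (9 + 12*0)*g = (9 + 0)*g = 9*g)
(d*3)*n(-1*0) = (10*3)*(9*(-1*0)) = 30*(9*0) = 30*0 = 0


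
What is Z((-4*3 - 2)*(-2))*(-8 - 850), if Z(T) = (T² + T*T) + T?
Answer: -1369368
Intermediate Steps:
Z(T) = T + 2*T² (Z(T) = (T² + T²) + T = 2*T² + T = T + 2*T²)
Z((-4*3 - 2)*(-2))*(-8 - 850) = (((-4*3 - 2)*(-2))*(1 + 2*((-4*3 - 2)*(-2))))*(-8 - 850) = (((-12 - 2)*(-2))*(1 + 2*((-12 - 2)*(-2))))*(-858) = ((-14*(-2))*(1 + 2*(-14*(-2))))*(-858) = (28*(1 + 2*28))*(-858) = (28*(1 + 56))*(-858) = (28*57)*(-858) = 1596*(-858) = -1369368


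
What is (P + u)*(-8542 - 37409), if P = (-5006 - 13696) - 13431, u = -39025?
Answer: 3269781258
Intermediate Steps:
P = -32133 (P = -18702 - 13431 = -32133)
(P + u)*(-8542 - 37409) = (-32133 - 39025)*(-8542 - 37409) = -71158*(-45951) = 3269781258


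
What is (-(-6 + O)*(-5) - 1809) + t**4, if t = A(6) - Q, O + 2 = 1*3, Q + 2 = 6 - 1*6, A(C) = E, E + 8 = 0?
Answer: -538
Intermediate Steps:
E = -8 (E = -8 + 0 = -8)
A(C) = -8
Q = -2 (Q = -2 + (6 - 1*6) = -2 + (6 - 6) = -2 + 0 = -2)
O = 1 (O = -2 + 1*3 = -2 + 3 = 1)
t = -6 (t = -8 - 1*(-2) = -8 + 2 = -6)
(-(-6 + O)*(-5) - 1809) + t**4 = (-(-6 + 1)*(-5) - 1809) + (-6)**4 = (-1*(-5)*(-5) - 1809) + 1296 = (5*(-5) - 1809) + 1296 = (-25 - 1809) + 1296 = -1834 + 1296 = -538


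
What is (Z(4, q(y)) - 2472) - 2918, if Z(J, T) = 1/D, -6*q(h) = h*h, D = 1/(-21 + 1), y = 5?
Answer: -5410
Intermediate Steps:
D = -1/20 (D = 1/(-20) = -1/20 ≈ -0.050000)
q(h) = -h**2/6 (q(h) = -h*h/6 = -h**2/6)
Z(J, T) = -20 (Z(J, T) = 1/(-1/20) = -20)
(Z(4, q(y)) - 2472) - 2918 = (-20 - 2472) - 2918 = -2492 - 2918 = -5410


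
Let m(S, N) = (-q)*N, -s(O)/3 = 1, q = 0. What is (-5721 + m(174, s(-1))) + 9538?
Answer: 3817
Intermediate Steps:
s(O) = -3 (s(O) = -3*1 = -3)
m(S, N) = 0 (m(S, N) = (-1*0)*N = 0*N = 0)
(-5721 + m(174, s(-1))) + 9538 = (-5721 + 0) + 9538 = -5721 + 9538 = 3817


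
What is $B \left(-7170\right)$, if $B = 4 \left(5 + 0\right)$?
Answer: $-143400$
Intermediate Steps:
$B = 20$ ($B = 4 \cdot 5 = 20$)
$B \left(-7170\right) = 20 \left(-7170\right) = -143400$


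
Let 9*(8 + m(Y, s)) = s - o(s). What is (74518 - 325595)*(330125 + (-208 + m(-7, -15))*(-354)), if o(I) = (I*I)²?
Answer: -602190358033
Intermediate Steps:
o(I) = I⁴ (o(I) = (I²)² = I⁴)
m(Y, s) = -8 - s⁴/9 + s/9 (m(Y, s) = -8 + (s - s⁴)/9 = -8 + (-s⁴/9 + s/9) = -8 - s⁴/9 + s/9)
(74518 - 325595)*(330125 + (-208 + m(-7, -15))*(-354)) = (74518 - 325595)*(330125 + (-208 + (-8 - ⅑*(-15)⁴ + (⅑)*(-15)))*(-354)) = -251077*(330125 + (-208 + (-8 - ⅑*50625 - 5/3))*(-354)) = -251077*(330125 + (-208 + (-8 - 5625 - 5/3))*(-354)) = -251077*(330125 + (-208 - 16904/3)*(-354)) = -251077*(330125 - 17528/3*(-354)) = -251077*(330125 + 2068304) = -251077*2398429 = -602190358033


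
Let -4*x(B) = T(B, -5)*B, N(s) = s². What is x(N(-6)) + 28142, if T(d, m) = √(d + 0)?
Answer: 28088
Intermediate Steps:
T(d, m) = √d
x(B) = -B^(3/2)/4 (x(B) = -√B*B/4 = -B^(3/2)/4)
x(N(-6)) + 28142 = -((-6)²)^(3/2)/4 + 28142 = -36^(3/2)/4 + 28142 = -¼*216 + 28142 = -54 + 28142 = 28088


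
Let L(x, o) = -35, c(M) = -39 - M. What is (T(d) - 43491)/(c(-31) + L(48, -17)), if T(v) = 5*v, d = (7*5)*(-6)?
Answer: 44541/43 ≈ 1035.8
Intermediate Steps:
d = -210 (d = 35*(-6) = -210)
(T(d) - 43491)/(c(-31) + L(48, -17)) = (5*(-210) - 43491)/((-39 - 1*(-31)) - 35) = (-1050 - 43491)/((-39 + 31) - 35) = -44541/(-8 - 35) = -44541/(-43) = -44541*(-1/43) = 44541/43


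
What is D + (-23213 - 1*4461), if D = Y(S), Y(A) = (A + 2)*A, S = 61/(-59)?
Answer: -96336671/3481 ≈ -27675.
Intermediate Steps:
S = -61/59 (S = 61*(-1/59) = -61/59 ≈ -1.0339)
Y(A) = A*(2 + A) (Y(A) = (2 + A)*A = A*(2 + A))
D = -3477/3481 (D = -61*(2 - 61/59)/59 = -61/59*57/59 = -3477/3481 ≈ -0.99885)
D + (-23213 - 1*4461) = -3477/3481 + (-23213 - 1*4461) = -3477/3481 + (-23213 - 4461) = -3477/3481 - 27674 = -96336671/3481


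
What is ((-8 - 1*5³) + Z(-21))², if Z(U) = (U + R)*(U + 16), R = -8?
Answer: 144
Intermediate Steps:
Z(U) = (-8 + U)*(16 + U) (Z(U) = (U - 8)*(U + 16) = (-8 + U)*(16 + U))
((-8 - 1*5³) + Z(-21))² = ((-8 - 1*5³) + (-128 + (-21)² + 8*(-21)))² = ((-8 - 1*125) + (-128 + 441 - 168))² = ((-8 - 125) + 145)² = (-133 + 145)² = 12² = 144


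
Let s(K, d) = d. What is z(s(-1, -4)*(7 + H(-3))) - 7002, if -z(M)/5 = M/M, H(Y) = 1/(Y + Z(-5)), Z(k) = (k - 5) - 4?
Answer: -7007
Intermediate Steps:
Z(k) = -9 + k (Z(k) = (-5 + k) - 4 = -9 + k)
H(Y) = 1/(-14 + Y) (H(Y) = 1/(Y + (-9 - 5)) = 1/(Y - 14) = 1/(-14 + Y))
z(M) = -5 (z(M) = -5*M/M = -5*1 = -5)
z(s(-1, -4)*(7 + H(-3))) - 7002 = -5 - 7002 = -7007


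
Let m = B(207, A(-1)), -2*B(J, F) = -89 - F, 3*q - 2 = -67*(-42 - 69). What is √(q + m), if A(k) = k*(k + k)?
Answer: √90906/6 ≈ 50.251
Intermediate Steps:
A(k) = 2*k² (A(k) = k*(2*k) = 2*k²)
q = 7439/3 (q = ⅔ + (-67*(-42 - 69))/3 = ⅔ + (-67*(-111))/3 = ⅔ + (⅓)*7437 = ⅔ + 2479 = 7439/3 ≈ 2479.7)
B(J, F) = 89/2 + F/2 (B(J, F) = -(-89 - F)/2 = 89/2 + F/2)
m = 91/2 (m = 89/2 + (2*(-1)²)/2 = 89/2 + (2*1)/2 = 89/2 + (½)*2 = 89/2 + 1 = 91/2 ≈ 45.500)
√(q + m) = √(7439/3 + 91/2) = √(15151/6) = √90906/6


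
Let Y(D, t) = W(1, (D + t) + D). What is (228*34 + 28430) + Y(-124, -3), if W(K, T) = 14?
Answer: 36196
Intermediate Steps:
Y(D, t) = 14
(228*34 + 28430) + Y(-124, -3) = (228*34 + 28430) + 14 = (7752 + 28430) + 14 = 36182 + 14 = 36196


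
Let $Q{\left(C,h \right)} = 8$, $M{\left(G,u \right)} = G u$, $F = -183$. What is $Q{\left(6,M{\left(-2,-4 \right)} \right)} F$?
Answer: $-1464$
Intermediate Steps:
$Q{\left(6,M{\left(-2,-4 \right)} \right)} F = 8 \left(-183\right) = -1464$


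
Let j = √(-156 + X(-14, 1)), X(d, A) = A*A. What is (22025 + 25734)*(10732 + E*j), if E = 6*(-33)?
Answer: 512549588 - 9456282*I*√155 ≈ 5.1255e+8 - 1.1773e+8*I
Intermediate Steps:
E = -198
X(d, A) = A²
j = I*√155 (j = √(-156 + 1²) = √(-156 + 1) = √(-155) = I*√155 ≈ 12.45*I)
(22025 + 25734)*(10732 + E*j) = (22025 + 25734)*(10732 - 198*I*√155) = 47759*(10732 - 198*I*√155) = 512549588 - 9456282*I*√155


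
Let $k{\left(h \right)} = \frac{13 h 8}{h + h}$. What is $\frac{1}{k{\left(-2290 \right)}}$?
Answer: $\frac{1}{52} \approx 0.019231$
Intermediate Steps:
$k{\left(h \right)} = 52$ ($k{\left(h \right)} = \frac{104 h}{2 h} = 104 h \frac{1}{2 h} = 52$)
$\frac{1}{k{\left(-2290 \right)}} = \frac{1}{52}$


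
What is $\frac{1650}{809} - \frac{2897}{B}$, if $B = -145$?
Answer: $\frac{2582923}{117305} \approx 22.019$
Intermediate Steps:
$\frac{1650}{809} - \frac{2897}{B} = \frac{1650}{809} - \frac{2897}{-145} = 1650 \cdot \frac{1}{809} - - \frac{2897}{145} = \frac{1650}{809} + \frac{2897}{145} = \frac{2582923}{117305}$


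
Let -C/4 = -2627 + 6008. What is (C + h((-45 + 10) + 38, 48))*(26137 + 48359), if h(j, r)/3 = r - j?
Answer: -997426944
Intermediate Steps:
C = -13524 (C = -4*(-2627 + 6008) = -4*3381 = -13524)
h(j, r) = -3*j + 3*r (h(j, r) = 3*(r - j) = -3*j + 3*r)
(C + h((-45 + 10) + 38, 48))*(26137 + 48359) = (-13524 + (-3*((-45 + 10) + 38) + 3*48))*(26137 + 48359) = (-13524 + (-3*(-35 + 38) + 144))*74496 = (-13524 + (-3*3 + 144))*74496 = (-13524 + (-9 + 144))*74496 = (-13524 + 135)*74496 = -13389*74496 = -997426944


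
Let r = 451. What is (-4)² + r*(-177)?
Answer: -79811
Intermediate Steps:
(-4)² + r*(-177) = (-4)² + 451*(-177) = 16 - 79827 = -79811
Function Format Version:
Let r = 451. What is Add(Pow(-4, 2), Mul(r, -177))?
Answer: -79811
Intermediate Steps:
Add(Pow(-4, 2), Mul(r, -177)) = Add(Pow(-4, 2), Mul(451, -177)) = Add(16, -79827) = -79811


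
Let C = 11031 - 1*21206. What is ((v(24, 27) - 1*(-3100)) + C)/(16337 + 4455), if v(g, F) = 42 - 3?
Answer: -1759/5198 ≈ -0.33840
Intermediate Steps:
v(g, F) = 39
C = -10175 (C = 11031 - 21206 = -10175)
((v(24, 27) - 1*(-3100)) + C)/(16337 + 4455) = ((39 - 1*(-3100)) - 10175)/(16337 + 4455) = ((39 + 3100) - 10175)/20792 = (3139 - 10175)*(1/20792) = -7036*1/20792 = -1759/5198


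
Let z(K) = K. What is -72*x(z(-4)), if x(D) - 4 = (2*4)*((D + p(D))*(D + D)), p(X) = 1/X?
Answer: -19872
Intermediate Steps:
x(D) = 4 + 16*D*(D + 1/D) (x(D) = 4 + (2*4)*((D + 1/D)*(D + D)) = 4 + 8*((D + 1/D)*(2*D)) = 4 + 8*(2*D*(D + 1/D)) = 4 + 16*D*(D + 1/D))
-72*x(z(-4)) = -72*(20 + 16*(-4)²) = -72*(20 + 16*16) = -72*(20 + 256) = -72*276 = -19872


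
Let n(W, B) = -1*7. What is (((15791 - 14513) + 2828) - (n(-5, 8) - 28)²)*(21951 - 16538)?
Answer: 15594853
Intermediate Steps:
n(W, B) = -7
(((15791 - 14513) + 2828) - (n(-5, 8) - 28)²)*(21951 - 16538) = (((15791 - 14513) + 2828) - (-7 - 28)²)*(21951 - 16538) = ((1278 + 2828) - 1*(-35)²)*5413 = (4106 - 1*1225)*5413 = (4106 - 1225)*5413 = 2881*5413 = 15594853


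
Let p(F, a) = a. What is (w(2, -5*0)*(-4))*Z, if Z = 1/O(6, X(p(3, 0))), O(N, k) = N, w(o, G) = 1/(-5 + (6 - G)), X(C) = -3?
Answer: -2/3 ≈ -0.66667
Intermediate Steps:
w(o, G) = 1/(1 - G)
Z = 1/6 ≈ 0.16667
(w(2, -5*0)*(-4))*Z = (-1/(-1 - 5*0)*(-4))*(1/6) = (-1/(-1 + 0)*(-4))*(1/6) = (-1/(-1)*(-4))*(1/6) = (-1*(-1)*(-4))*(1/6) = (1*(-4))*(1/6) = -4*1/6 = -2/3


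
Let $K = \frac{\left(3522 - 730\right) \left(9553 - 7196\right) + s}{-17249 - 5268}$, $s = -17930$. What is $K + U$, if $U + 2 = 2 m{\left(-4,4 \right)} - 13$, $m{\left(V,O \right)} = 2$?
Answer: $- \frac{6810501}{22517} \approx -302.46$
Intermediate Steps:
$K = - \frac{6562814}{22517}$ ($K = \frac{\left(3522 - 730\right) \left(9553 - 7196\right) - 17930}{-17249 - 5268} = \frac{2792 \cdot 2357 - 17930}{-22517} = \left(6580744 - 17930\right) \left(- \frac{1}{22517}\right) = 6562814 \left(- \frac{1}{22517}\right) = - \frac{6562814}{22517} \approx -291.46$)
$U = -11$ ($U = -2 + \left(2 \cdot 2 - 13\right) = -2 + \left(4 - 13\right) = -2 - 9 = -11$)
$K + U = - \frac{6562814}{22517} - 11 = - \frac{6810501}{22517}$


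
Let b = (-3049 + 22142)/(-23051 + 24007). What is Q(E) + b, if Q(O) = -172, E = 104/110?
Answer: -145339/956 ≈ -152.03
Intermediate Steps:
b = 19093/956 ≈ 19.972
E = 52/55 (E = 104*(1/110) = 52/55 ≈ 0.94545)
Q(E) + b = -172 + 19093/956 = -145339/956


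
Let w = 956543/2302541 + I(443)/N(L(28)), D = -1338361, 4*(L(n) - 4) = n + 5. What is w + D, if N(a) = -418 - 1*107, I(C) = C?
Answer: -1617856832373613/1208834025 ≈ -1.3384e+6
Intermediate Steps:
L(n) = 21/4 + n/4 (L(n) = 4 + (n + 5)/4 = 4 + (5 + n)/4 = 4 + (5/4 + n/4) = 21/4 + n/4)
N(a) = -525 (N(a) = -418 - 107 = -525)
w = -517840588/1208834025 (w = 956543/2302541 + 443/(-525) = 956543*(1/2302541) + 443*(-1/525) = 956543/2302541 - 443/525 = -517840588/1208834025 ≈ -0.42838)
w + D = -517840588/1208834025 - 1338361 = -1617856832373613/1208834025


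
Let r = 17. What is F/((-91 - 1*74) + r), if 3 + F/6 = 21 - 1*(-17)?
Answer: -105/74 ≈ -1.4189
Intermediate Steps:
F = 210 (F = -18 + 6*(21 - 1*(-17)) = -18 + 6*(21 + 17) = -18 + 6*38 = -18 + 228 = 210)
F/((-91 - 1*74) + r) = 210/((-91 - 1*74) + 17) = 210/((-91 - 74) + 17) = 210/(-165 + 17) = 210/(-148) = -1/148*210 = -105/74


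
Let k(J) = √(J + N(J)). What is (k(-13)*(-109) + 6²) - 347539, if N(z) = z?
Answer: -347503 - 109*I*√26 ≈ -3.475e+5 - 555.79*I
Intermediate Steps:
k(J) = √2*√J (k(J) = √(J + J) = √(2*J) = √2*√J)
(k(-13)*(-109) + 6²) - 347539 = ((√2*√(-13))*(-109) + 6²) - 347539 = ((√2*(I*√13))*(-109) + 36) - 347539 = ((I*√26)*(-109) + 36) - 347539 = (-109*I*√26 + 36) - 347539 = (36 - 109*I*√26) - 347539 = -347503 - 109*I*√26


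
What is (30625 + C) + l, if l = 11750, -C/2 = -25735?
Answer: 93845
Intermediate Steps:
C = 51470 (C = -2*(-25735) = 51470)
(30625 + C) + l = (30625 + 51470) + 11750 = 82095 + 11750 = 93845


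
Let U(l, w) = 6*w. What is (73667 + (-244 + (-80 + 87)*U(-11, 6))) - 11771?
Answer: 61904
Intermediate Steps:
(73667 + (-244 + (-80 + 87)*U(-11, 6))) - 11771 = (73667 + (-244 + (-80 + 87)*(6*6))) - 11771 = (73667 + (-244 + 7*36)) - 11771 = (73667 + (-244 + 252)) - 11771 = (73667 + 8) - 11771 = 73675 - 11771 = 61904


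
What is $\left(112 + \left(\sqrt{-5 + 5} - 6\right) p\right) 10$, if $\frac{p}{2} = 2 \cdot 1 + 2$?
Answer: $640$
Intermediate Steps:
$p = 8$ ($p = 2 \left(2 \cdot 1 + 2\right) = 2 \left(2 + 2\right) = 2 \cdot 4 = 8$)
$\left(112 + \left(\sqrt{-5 + 5} - 6\right) p\right) 10 = \left(112 + \left(\sqrt{-5 + 5} - 6\right) 8\right) 10 = \left(112 + \left(\sqrt{0} - 6\right) 8\right) 10 = \left(112 + \left(0 - 6\right) 8\right) 10 = \left(112 - 48\right) 10 = 64 \cdot 10 = 640$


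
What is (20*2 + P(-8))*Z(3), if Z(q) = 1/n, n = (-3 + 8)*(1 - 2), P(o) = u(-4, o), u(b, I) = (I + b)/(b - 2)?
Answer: -42/5 ≈ -8.4000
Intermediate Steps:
u(b, I) = (I + b)/(-2 + b)
P(o) = 2/3 - o/6 (P(o) = (o - 4)/(-2 - 4) = (-4 + o)/(-6) = -(-4 + o)/6 = 2/3 - o/6)
n = -5 (n = 5*(-1) = -5)
Z(q) = -1/5 (Z(q) = 1/(-5) = -1/5)
(20*2 + P(-8))*Z(3) = (20*2 + (2/3 - 1/6*(-8)))*(-1/5) = (40 + (2/3 + 4/3))*(-1/5) = (40 + 2)*(-1/5) = 42*(-1/5) = -42/5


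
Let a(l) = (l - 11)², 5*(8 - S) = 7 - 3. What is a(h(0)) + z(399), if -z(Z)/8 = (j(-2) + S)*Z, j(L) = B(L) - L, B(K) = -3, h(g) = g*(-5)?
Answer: -98347/5 ≈ -19669.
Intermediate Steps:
h(g) = -5*g
S = 36/5 (S = 8 - (7 - 3)/5 = 8 - ⅕*4 = 8 - ⅘ = 36/5 ≈ 7.2000)
a(l) = (-11 + l)²
j(L) = -3 - L
z(Z) = -248*Z/5 (z(Z) = -8*((-3 - 1*(-2)) + 36/5)*Z = -8*((-3 + 2) + 36/5)*Z = -8*(-1 + 36/5)*Z = -248*Z/5)
a(h(0)) + z(399) = (-11 - 5*0)² - 248/5*399 = (-11 + 0)² - 98952/5 = (-11)² - 98952/5 = 121 - 98952/5 = -98347/5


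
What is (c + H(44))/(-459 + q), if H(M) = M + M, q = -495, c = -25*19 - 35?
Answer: 211/477 ≈ 0.44235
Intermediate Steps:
c = -510 (c = -475 - 35 = -510)
H(M) = 2*M
(c + H(44))/(-459 + q) = (-510 + 2*44)/(-459 - 495) = (-510 + 88)/(-954) = -422*(-1/954) = 211/477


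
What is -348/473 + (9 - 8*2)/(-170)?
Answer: -55849/80410 ≈ -0.69455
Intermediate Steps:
-348/473 + (9 - 8*2)/(-170) = -348*1/473 + (9 - 16)*(-1/170) = -348/473 - 7*(-1/170) = -348/473 + 7/170 = -55849/80410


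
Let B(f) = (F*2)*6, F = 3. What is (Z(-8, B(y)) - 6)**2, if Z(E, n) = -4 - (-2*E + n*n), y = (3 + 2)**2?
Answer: 1747684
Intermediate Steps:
y = 25 (y = 5**2 = 25)
B(f) = 36 (B(f) = (3*2)*6 = 6*6 = 36)
Z(E, n) = -4 - n**2 + 2*E (Z(E, n) = -4 - (-2*E + n**2) = -4 - (n**2 - 2*E) = -4 + (-n**2 + 2*E) = -4 - n**2 + 2*E)
(Z(-8, B(y)) - 6)**2 = ((-4 - 1*36**2 + 2*(-8)) - 6)**2 = ((-4 - 1*1296 - 16) - 6)**2 = ((-4 - 1296 - 16) - 6)**2 = (-1316 - 6)**2 = (-1322)**2 = 1747684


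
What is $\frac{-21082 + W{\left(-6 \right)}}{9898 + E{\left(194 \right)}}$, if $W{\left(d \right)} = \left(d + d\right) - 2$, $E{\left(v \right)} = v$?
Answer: $- \frac{1758}{841} \approx -2.0904$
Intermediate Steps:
$W{\left(d \right)} = -2 + 2 d$ ($W{\left(d \right)} = 2 d - 2 = -2 + 2 d$)
$\frac{-21082 + W{\left(-6 \right)}}{9898 + E{\left(194 \right)}} = \frac{-21082 + \left(-2 + 2 \left(-6\right)\right)}{9898 + 194} = \frac{-21082 - 14}{10092} = \left(-21082 - 14\right) \frac{1}{10092} = \left(-21096\right) \frac{1}{10092} = - \frac{1758}{841}$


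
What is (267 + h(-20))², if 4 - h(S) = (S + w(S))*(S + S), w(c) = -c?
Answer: 73441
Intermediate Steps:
h(S) = 4 (h(S) = 4 - (S - S)*(S + S) = 4 - 0*2*S = 4 - 1*0 = 4 + 0 = 4)
(267 + h(-20))² = (267 + 4)² = 271² = 73441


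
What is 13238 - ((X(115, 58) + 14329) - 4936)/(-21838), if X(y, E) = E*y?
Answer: 289107507/21838 ≈ 13239.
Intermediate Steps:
13238 - ((X(115, 58) + 14329) - 4936)/(-21838) = 13238 - ((58*115 + 14329) - 4936)/(-21838) = 13238 - ((6670 + 14329) - 4936)*(-1)/21838 = 13238 - (20999 - 4936)*(-1)/21838 = 13238 - 16063*(-1)/21838 = 13238 - 1*(-16063/21838) = 13238 + 16063/21838 = 289107507/21838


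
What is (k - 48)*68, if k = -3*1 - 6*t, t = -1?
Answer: -3060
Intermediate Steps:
k = 3 (k = -3*1 - 6*(-1) = -3 + 6 = 3)
(k - 48)*68 = (3 - 48)*68 = -45*68 = -3060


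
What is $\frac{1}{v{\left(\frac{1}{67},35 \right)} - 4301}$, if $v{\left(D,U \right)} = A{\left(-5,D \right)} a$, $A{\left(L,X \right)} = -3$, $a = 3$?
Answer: $- \frac{1}{4310} \approx -0.00023202$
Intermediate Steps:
$v{\left(D,U \right)} = -9$ ($v{\left(D,U \right)} = \left(-3\right) 3 = -9$)
$\frac{1}{v{\left(\frac{1}{67},35 \right)} - 4301} = \frac{1}{-9 - 4301} = \frac{1}{-4310} = - \frac{1}{4310}$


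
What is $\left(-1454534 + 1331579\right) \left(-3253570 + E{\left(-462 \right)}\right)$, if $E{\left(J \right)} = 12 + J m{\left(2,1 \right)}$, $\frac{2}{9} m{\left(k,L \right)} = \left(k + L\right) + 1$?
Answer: $401063717670$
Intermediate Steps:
$m{\left(k,L \right)} = \frac{9}{2} + \frac{9 L}{2} + \frac{9 k}{2}$ ($m{\left(k,L \right)} = \frac{9 \left(\left(k + L\right) + 1\right)}{2} = \frac{9 \left(\left(L + k\right) + 1\right)}{2} = \frac{9 \left(1 + L + k\right)}{2} = \frac{9}{2} + \frac{9 L}{2} + \frac{9 k}{2}$)
$E{\left(J \right)} = 12 + 18 J$ ($E{\left(J \right)} = 12 + J \left(\frac{9}{2} + \frac{9}{2} \cdot 1 + \frac{9}{2} \cdot 2\right) = 12 + J \left(\frac{9}{2} + \frac{9}{2} + 9\right) = 12 + J 18 = 12 + 18 J$)
$\left(-1454534 + 1331579\right) \left(-3253570 + E{\left(-462 \right)}\right) = \left(-1454534 + 1331579\right) \left(-3253570 + \left(12 + 18 \left(-462\right)\right)\right) = - 122955 \left(-3253570 + \left(12 - 8316\right)\right) = - 122955 \left(-3253570 - 8304\right) = \left(-122955\right) \left(-3261874\right) = 401063717670$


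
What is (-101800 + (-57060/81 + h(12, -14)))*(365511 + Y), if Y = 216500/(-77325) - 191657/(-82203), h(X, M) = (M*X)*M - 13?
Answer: -3102874069793041030/84751293 ≈ -3.6612e+10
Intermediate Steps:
h(X, M) = -13 + X*M² (h(X, M) = X*M² - 13 = -13 + X*M²)
Y = -13231431/28250431 (Y = 216500*(-1/77325) - 191657*(-1/82203) = -8660/3093 + 191657/82203 = -13231431/28250431 ≈ -0.46836)
(-101800 + (-57060/81 + h(12, -14)))*(365511 + Y) = (-101800 + (-57060/81 + (-13 + 12*(-14)²)))*(365511 - 13231431/28250431) = (-101800 + (-57060/81 + (-13 + 12*196)))*(10325830053810/28250431) = (-101800 + (-180*317/81 + (-13 + 2352)))*(10325830053810/28250431) = (-101800 + (-6340/9 + 2339))*(10325830053810/28250431) = (-101800 + 14711/9)*(10325830053810/28250431) = -901489/9*10325830053810/28250431 = -3102874069793041030/84751293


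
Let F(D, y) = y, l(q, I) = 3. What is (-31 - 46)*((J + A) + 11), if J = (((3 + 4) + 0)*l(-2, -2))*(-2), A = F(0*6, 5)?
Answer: 2002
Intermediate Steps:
A = 5
J = -42 (J = (((3 + 4) + 0)*3)*(-2) = ((7 + 0)*3)*(-2) = (7*3)*(-2) = 21*(-2) = -42)
(-31 - 46)*((J + A) + 11) = (-31 - 46)*((-42 + 5) + 11) = -77*(-37 + 11) = -77*(-26) = 2002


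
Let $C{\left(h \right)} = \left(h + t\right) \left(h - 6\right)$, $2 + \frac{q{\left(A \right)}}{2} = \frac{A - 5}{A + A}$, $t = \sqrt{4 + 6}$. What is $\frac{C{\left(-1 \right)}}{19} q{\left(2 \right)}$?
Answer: $- \frac{77}{38} + \frac{77 \sqrt{10}}{38} \approx 4.3815$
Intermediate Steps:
$t = \sqrt{10} \approx 3.1623$
$q{\left(A \right)} = -4 + \frac{-5 + A}{A}$ ($q{\left(A \right)} = -4 + 2 \frac{A - 5}{A + A} = -4 + 2 \frac{-5 + A}{2 A} = -4 + \frac{-5 + A}{A}$)
$C{\left(h \right)} = \left(-6 + h\right) \left(h + \sqrt{10}\right)$ ($C{\left(h \right)} = \left(h + \sqrt{10}\right) \left(h - 6\right) = \left(h + \sqrt{10}\right) \left(-6 + h\right) = \left(-6 + h\right) \left(h + \sqrt{10}\right)$)
$\frac{C{\left(-1 \right)}}{19} q{\left(2 \right)} = \frac{\left(-1\right)^{2} - -6 - 6 \sqrt{10} - \sqrt{10}}{19} \left(-3 - \frac{5}{2}\right) = \frac{1 + 6 - 6 \sqrt{10} - \sqrt{10}}{19} \left(-3 - \frac{5}{2}\right) = \frac{7 - 7 \sqrt{10}}{19} \left(-3 - \frac{5}{2}\right) = \left(\frac{7}{19} - \frac{7 \sqrt{10}}{19}\right) \left(- \frac{11}{2}\right) = - \frac{77}{38} + \frac{77 \sqrt{10}}{38}$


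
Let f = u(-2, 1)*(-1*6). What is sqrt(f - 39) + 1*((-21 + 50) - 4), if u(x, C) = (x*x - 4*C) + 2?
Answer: 25 + I*sqrt(51) ≈ 25.0 + 7.1414*I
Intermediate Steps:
u(x, C) = 2 + x**2 - 4*C (u(x, C) = (x**2 - 4*C) + 2 = 2 + x**2 - 4*C)
f = -12 (f = (2 + (-2)**2 - 4*1)*(-1*6) = (2 + 4 - 4)*(-6) = 2*(-6) = -12)
sqrt(f - 39) + 1*((-21 + 50) - 4) = sqrt(-12 - 39) + 1*((-21 + 50) - 4) = sqrt(-51) + 1*(29 - 4) = I*sqrt(51) + 1*25 = I*sqrt(51) + 25 = 25 + I*sqrt(51)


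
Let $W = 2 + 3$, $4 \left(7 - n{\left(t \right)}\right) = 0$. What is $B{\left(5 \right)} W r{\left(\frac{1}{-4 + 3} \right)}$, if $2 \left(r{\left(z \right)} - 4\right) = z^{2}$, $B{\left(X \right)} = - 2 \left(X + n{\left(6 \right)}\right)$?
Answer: $-540$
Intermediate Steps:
$n{\left(t \right)} = 7$ ($n{\left(t \right)} = 7 - 0 = 7 + 0 = 7$)
$B{\left(X \right)} = -14 - 2 X$ ($B{\left(X \right)} = - 2 \left(X + 7\right) = - 2 \left(7 + X\right) = -14 - 2 X$)
$r{\left(z \right)} = 4 + \frac{z^{2}}{2}$
$W = 5$
$B{\left(5 \right)} W r{\left(\frac{1}{-4 + 3} \right)} = \left(-14 - 10\right) 5 \left(4 + \frac{\left(\frac{1}{-4 + 3}\right)^{2}}{2}\right) = \left(-14 - 10\right) 5 \left(4 + \frac{\left(\frac{1}{-1}\right)^{2}}{2}\right) = \left(-24\right) 5 \left(4 + \frac{\left(-1\right)^{2}}{2}\right) = - 120 \left(4 + \frac{1}{2} \cdot 1\right) = - 120 \left(4 + \frac{1}{2}\right) = \left(-120\right) \frac{9}{2} = -540$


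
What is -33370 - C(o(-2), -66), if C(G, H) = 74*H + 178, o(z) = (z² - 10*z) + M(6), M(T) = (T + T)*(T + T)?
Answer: -28664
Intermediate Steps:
M(T) = 4*T² (M(T) = (2*T)*(2*T) = 4*T²)
o(z) = 144 + z² - 10*z (o(z) = (z² - 10*z) + 4*6² = (z² - 10*z) + 4*36 = (z² - 10*z) + 144 = 144 + z² - 10*z)
C(G, H) = 178 + 74*H
-33370 - C(o(-2), -66) = -33370 - (178 + 74*(-66)) = -33370 - (178 - 4884) = -33370 - 1*(-4706) = -33370 + 4706 = -28664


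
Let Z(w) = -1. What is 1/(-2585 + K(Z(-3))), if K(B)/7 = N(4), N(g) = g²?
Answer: -1/2473 ≈ -0.00040437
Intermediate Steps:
K(B) = 112 (K(B) = 7*4² = 7*16 = 112)
1/(-2585 + K(Z(-3))) = 1/(-2585 + 112) = 1/(-2473) = -1/2473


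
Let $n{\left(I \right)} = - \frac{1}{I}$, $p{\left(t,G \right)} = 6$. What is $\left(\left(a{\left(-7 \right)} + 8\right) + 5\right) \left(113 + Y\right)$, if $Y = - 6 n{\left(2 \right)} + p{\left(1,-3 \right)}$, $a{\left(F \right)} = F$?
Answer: $732$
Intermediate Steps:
$Y = 9$ ($Y = - 6 \left(- \frac{1}{2}\right) + 6 = - 6 \left(\left(-1\right) \frac{1}{2}\right) + 6 = \left(-6\right) \left(- \frac{1}{2}\right) + 6 = 3 + 6 = 9$)
$\left(\left(a{\left(-7 \right)} + 8\right) + 5\right) \left(113 + Y\right) = \left(\left(-7 + 8\right) + 5\right) \left(113 + 9\right) = \left(1 + 5\right) 122 = 6 \cdot 122 = 732$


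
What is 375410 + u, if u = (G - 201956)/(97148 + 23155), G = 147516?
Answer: 45162894790/120303 ≈ 3.7541e+5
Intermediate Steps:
u = -54440/120303 (u = (147516 - 201956)/(97148 + 23155) = -54440/120303 ≈ -0.45252)
375410 + u = 375410 - 54440/120303 = 45162894790/120303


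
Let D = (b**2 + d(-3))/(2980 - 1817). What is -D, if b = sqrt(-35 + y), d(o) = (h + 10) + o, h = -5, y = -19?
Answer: 52/1163 ≈ 0.044712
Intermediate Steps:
d(o) = 5 + o (d(o) = (-5 + 10) + o = 5 + o)
b = 3*I*sqrt(6) (b = sqrt(-35 - 19) = sqrt(-54) = 3*I*sqrt(6) ≈ 7.3485*I)
D = -52/1163 (D = ((3*I*sqrt(6))**2 + (5 - 3))/(2980 - 1817) = (-54 + 2)/1163 = -52*1/1163 = -52/1163 ≈ -0.044712)
-D = -1*(-52/1163) = 52/1163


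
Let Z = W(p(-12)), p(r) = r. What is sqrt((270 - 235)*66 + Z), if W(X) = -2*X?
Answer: sqrt(2334) ≈ 48.311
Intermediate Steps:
Z = 24 (Z = -2*(-12) = 24)
sqrt((270 - 235)*66 + Z) = sqrt((270 - 235)*66 + 24) = sqrt(35*66 + 24) = sqrt(2310 + 24) = sqrt(2334)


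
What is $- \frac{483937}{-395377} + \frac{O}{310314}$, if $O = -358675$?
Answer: $\frac{8360580743}{122691018378} \approx 0.068143$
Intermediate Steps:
$- \frac{483937}{-395377} + \frac{O}{310314} = - \frac{483937}{-395377} - \frac{358675}{310314} = \left(-483937\right) \left(- \frac{1}{395377}\right) - \frac{358675}{310314} = \frac{483937}{395377} - \frac{358675}{310314} = \frac{8360580743}{122691018378}$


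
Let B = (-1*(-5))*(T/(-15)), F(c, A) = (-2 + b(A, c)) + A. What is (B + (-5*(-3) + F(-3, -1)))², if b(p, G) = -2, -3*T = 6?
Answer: 1024/9 ≈ 113.78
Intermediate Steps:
T = -2 (T = -⅓*6 = -2)
F(c, A) = -4 + A (F(c, A) = (-2 - 2) + A = -4 + A)
B = ⅔ (B = (-1*(-5))*(-2/(-15)) = 5*(-2*(-1/15)) = 5*(2/15) = ⅔ ≈ 0.66667)
(B + (-5*(-3) + F(-3, -1)))² = (⅔ + (-5*(-3) + (-4 - 1)))² = (⅔ + (15 - 5))² = (⅔ + 10)² = (32/3)² = 1024/9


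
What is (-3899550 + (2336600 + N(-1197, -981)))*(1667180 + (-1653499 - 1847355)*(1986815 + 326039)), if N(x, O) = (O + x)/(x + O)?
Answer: 12655139458254551064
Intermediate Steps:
N(x, O) = 1 (N(x, O) = (O + x)/(O + x) = 1)
(-3899550 + (2336600 + N(-1197, -981)))*(1667180 + (-1653499 - 1847355)*(1986815 + 326039)) = (-3899550 + (2336600 + 1))*(1667180 + (-1653499 - 1847355)*(1986815 + 326039)) = (-3899550 + 2336601)*(1667180 - 3500854*2312854) = -1562949*(1667180 - 8096964177316) = -1562949*(-8096962510136) = 12655139458254551064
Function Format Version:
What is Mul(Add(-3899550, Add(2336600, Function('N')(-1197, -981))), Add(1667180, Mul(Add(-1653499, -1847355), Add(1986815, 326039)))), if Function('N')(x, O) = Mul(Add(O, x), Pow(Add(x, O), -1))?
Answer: 12655139458254551064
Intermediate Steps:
Function('N')(x, O) = 1 (Function('N')(x, O) = Mul(Add(O, x), Pow(Add(O, x), -1)) = 1)
Mul(Add(-3899550, Add(2336600, Function('N')(-1197, -981))), Add(1667180, Mul(Add(-1653499, -1847355), Add(1986815, 326039)))) = Mul(Add(-3899550, Add(2336600, 1)), Add(1667180, Mul(Add(-1653499, -1847355), Add(1986815, 326039)))) = Mul(Add(-3899550, 2336601), Add(1667180, Mul(-3500854, 2312854))) = Mul(-1562949, Add(1667180, -8096964177316)) = Mul(-1562949, -8096962510136) = 12655139458254551064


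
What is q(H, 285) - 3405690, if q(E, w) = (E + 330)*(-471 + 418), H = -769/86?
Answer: -294352723/86 ≈ -3.4227e+6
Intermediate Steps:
H = -769/86 (H = -769*1/86 = -769/86 ≈ -8.9419)
q(E, w) = -17490 - 53*E (q(E, w) = (330 + E)*(-53) = -17490 - 53*E)
q(H, 285) - 3405690 = (-17490 - 53*(-769/86)) - 3405690 = (-17490 + 40757/86) - 3405690 = -1463383/86 - 3405690 = -294352723/86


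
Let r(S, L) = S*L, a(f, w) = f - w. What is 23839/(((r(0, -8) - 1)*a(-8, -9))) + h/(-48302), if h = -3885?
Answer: -1151467493/48302 ≈ -23839.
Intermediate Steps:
r(S, L) = L*S
23839/(((r(0, -8) - 1)*a(-8, -9))) + h/(-48302) = 23839/(((-8*0 - 1)*(-8 - 1*(-9)))) - 3885/(-48302) = 23839/(((0 - 1)*(-8 + 9))) - 3885*(-1/48302) = 23839/((-1*1)) + 3885/48302 = 23839/(-1) + 3885/48302 = 23839*(-1) + 3885/48302 = -23839 + 3885/48302 = -1151467493/48302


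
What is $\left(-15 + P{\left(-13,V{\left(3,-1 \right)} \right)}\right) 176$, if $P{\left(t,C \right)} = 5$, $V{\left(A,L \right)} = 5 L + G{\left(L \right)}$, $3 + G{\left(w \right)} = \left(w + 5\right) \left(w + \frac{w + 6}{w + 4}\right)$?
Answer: $-1760$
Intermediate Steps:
$G{\left(w \right)} = -3 + \left(5 + w\right) \left(w + \frac{6 + w}{4 + w}\right)$ ($G{\left(w \right)} = -3 + \left(w + 5\right) \left(w + \frac{w + 6}{w + 4}\right) = -3 + \left(5 + w\right) \left(w + \frac{6 + w}{4 + w}\right)$)
$V{\left(A,L \right)} = 5 L + \frac{18 + L^{3} + 10 L^{2} + 28 L}{4 + L}$
$\left(-15 + P{\left(-13,V{\left(3,-1 \right)} \right)}\right) 176 = \left(-15 + 5\right) 176 = \left(-10\right) 176 = -1760$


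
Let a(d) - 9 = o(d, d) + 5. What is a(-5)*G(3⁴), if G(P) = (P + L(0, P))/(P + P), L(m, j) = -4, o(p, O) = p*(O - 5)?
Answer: 2464/81 ≈ 30.420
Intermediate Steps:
o(p, O) = p*(-5 + O)
a(d) = 14 + d*(-5 + d) (a(d) = 9 + (d*(-5 + d) + 5) = 9 + (5 + d*(-5 + d)) = 14 + d*(-5 + d))
G(P) = (-4 + P)/(2*P) (G(P) = (P - 4)/(P + P) = (-4 + P)/((2*P)) = (-4 + P)*(1/(2*P)) = (-4 + P)/(2*P))
a(-5)*G(3⁴) = (14 - 5*(-5 - 5))*((-4 + 3⁴)/(2*(3⁴))) = (14 - 5*(-10))*((½)*(-4 + 81)/81) = (14 + 50)*((½)*(1/81)*77) = 64*(77/162) = 2464/81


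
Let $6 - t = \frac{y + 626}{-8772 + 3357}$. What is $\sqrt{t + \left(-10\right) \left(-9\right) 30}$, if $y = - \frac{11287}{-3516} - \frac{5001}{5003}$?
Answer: $\frac{\sqrt{1889262781205095607635}}{835551030} \approx 52.02$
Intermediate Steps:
$y = \frac{38885345}{17590548}$ ($y = \left(-11287\right) \left(- \frac{1}{3516}\right) - \frac{5001}{5003} = \frac{11287}{3516} - \frac{5001}{5003} = \frac{38885345}{17590548} \approx 2.2106$)
$t = \frac{582567472913}{95252817420}$ ($t = 6 - \frac{\frac{38885345}{17590548} + 626}{-8772 + 3357} = 6 - \frac{11050568393}{17590548 \left(-5415\right)} = 6 - \frac{11050568393}{17590548} \left(- \frac{1}{5415}\right) = 6 - - \frac{11050568393}{95252817420} = 6 + \frac{11050568393}{95252817420} = \frac{582567472913}{95252817420} \approx 6.116$)
$\sqrt{t + \left(-10\right) \left(-9\right) 30} = \sqrt{\frac{582567472913}{95252817420} + \left(-10\right) \left(-9\right) 30} = \sqrt{\frac{582567472913}{95252817420} + 90 \cdot 30} = \sqrt{\frac{582567472913}{95252817420} + 2700} = \sqrt{\frac{257765174506913}{95252817420}} = \frac{\sqrt{1889262781205095607635}}{835551030}$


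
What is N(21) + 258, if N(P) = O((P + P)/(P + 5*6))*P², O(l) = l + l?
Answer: 16734/17 ≈ 984.35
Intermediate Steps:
O(l) = 2*l
N(P) = 4*P³/(30 + P) (N(P) = (2*((P + P)/(P + 5*6)))*P² = (2*((2*P)/(P + 30)))*P² = (2*((2*P)/(30 + P)))*P² = (2*(2*P/(30 + P)))*P² = (4*P/(30 + P))*P² = 4*P³/(30 + P))
N(21) + 258 = 4*21³/(30 + 21) + 258 = 4*9261/51 + 258 = 4*9261*(1/51) + 258 = 12348/17 + 258 = 16734/17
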